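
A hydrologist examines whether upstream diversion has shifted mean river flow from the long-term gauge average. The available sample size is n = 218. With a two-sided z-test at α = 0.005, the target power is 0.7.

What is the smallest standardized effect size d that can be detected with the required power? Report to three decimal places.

Need Φ(δ − 2.807) = 0.7, so δ = 2.807 + 0.524 = 3.331.
(The second rejection-region term Φ(−δ − z_{α/2}) is negligible and dropped.)
δ = d·√n ⇒ d = δ/√n = 3.331/√218 = 0.2256.

d ≈ 0.226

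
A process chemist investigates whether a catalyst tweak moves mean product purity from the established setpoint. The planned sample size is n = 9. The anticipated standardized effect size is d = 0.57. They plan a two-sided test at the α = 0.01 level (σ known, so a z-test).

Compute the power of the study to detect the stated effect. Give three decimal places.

Power ≈ 0.193

Noncentrality parameter: δ = d·√n = 0.57 × √9 = 1.7100
Critical value for a two-sided test at α = 0.01: z_{α/2} = 2.576.
Power = Φ(δ − 2.576) + Φ(−δ − 2.576) = Φ(-0.866) + Φ(-4.286) = 0.1933 + 0.0000 = 0.1933.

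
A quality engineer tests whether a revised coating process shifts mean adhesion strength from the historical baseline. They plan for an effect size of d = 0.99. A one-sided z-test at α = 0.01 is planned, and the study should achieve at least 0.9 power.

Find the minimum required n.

Set Φ(δ − 2.326) = 0.9; then δ − 2.326 = Φ⁻¹(0.9) = 1.282, giving δ = 3.608.
δ = d·√n ⇒ n = (δ/d)² = (3.608 / 0.99)² = 13.28.
Round up to the next whole unit.

n = 14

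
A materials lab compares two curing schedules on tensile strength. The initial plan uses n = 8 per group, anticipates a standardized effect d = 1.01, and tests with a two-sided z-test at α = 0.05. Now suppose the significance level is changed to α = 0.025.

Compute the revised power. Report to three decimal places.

δ = d·√(n/2) = 1.01 × √(8/2) = 2.0200 (unchanged). New critical value: z_{0.0125} = 2.241.
Revised power = Φ(δ − 2.241) + Φ(−δ − 2.241) = Φ(-0.221) + Φ(-4.261) = 0.4124 + 0.0000 = 0.4124.

Power ≈ 0.412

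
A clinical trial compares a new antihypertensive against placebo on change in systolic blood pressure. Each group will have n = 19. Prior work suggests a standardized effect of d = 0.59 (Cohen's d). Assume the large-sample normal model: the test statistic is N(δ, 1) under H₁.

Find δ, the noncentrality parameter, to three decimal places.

δ ≈ 1.819

δ = d·√(n/2) = 0.59 × √(19/2) = 1.8185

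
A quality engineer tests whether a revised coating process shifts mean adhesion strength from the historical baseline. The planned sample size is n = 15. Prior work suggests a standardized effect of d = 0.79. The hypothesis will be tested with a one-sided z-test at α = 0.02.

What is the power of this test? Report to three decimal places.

Noncentrality parameter: δ = d·√n = 0.79 × √15 = 3.0597
One-sided α = 0.02 → critical value z_{0.02} = 2.054.
Power = Φ(δ − 2.054) = Φ(1.006) = 0.8428.

Power ≈ 0.843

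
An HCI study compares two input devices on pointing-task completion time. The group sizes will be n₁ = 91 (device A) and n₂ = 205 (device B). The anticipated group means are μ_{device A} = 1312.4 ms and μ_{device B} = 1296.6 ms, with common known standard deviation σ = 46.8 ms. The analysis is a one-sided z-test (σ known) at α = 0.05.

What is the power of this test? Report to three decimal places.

Power ≈ 0.850

Standardized effect: d = |μ_{device A} − μ_{device B}| / σ = |1312.4 − 1296.6| / 46.8 = 0.3376
Noncentrality parameter: δ = d / √(1/n₁ + 1/n₂) = 0.3376 / √(1/91 + 1/205) = 2.6802
One-sided α = 0.05 → critical value z_{0.05} = 1.645.
Power = Φ(δ − 1.645) = Φ(1.035) = 0.8497.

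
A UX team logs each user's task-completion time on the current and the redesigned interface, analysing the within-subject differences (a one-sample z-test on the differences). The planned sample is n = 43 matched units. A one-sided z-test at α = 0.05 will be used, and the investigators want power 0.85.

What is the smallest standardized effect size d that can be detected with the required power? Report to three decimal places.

Required noncentrality: δ = z_{0.05} + z_{0.15} = 1.645 + 1.036 = 2.681.
δ = d·√n ⇒ d = δ/√n = 2.681/√43 = 0.4089.

d ≈ 0.409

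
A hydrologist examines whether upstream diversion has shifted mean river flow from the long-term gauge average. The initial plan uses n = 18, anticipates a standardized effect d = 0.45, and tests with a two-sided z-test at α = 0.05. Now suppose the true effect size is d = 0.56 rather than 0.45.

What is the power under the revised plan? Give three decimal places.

With d = 0.56: δ = d·√n = 0.56 × √18 = 2.3759. Critical value z_{0.025} = 1.960.
Revised power = Φ(δ − 1.960) + Φ(−δ − 1.960) = Φ(0.416) + Φ(-4.336) = 0.6613 + 0.0000 = 0.6613.

Power ≈ 0.661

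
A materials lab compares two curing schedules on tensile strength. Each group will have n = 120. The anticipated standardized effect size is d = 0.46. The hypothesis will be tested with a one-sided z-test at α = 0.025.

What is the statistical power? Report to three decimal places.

Power ≈ 0.946

Noncentrality parameter: δ = d·√(n/2) = 0.46 × √(120/2) = 3.5631
Critical value for a one-sided test at α = 0.025: z_α = 1.960.
Power = P(Z > 1.960 − δ) = Φ(1.603) = 0.9456.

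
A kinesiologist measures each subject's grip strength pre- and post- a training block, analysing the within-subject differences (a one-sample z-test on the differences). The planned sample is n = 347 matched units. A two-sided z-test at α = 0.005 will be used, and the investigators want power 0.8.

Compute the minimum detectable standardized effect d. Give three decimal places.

Required noncentrality: δ = z_{0.0025} + z_{0.20} = 2.807 + 0.842 = 3.649.
(Lower-tail contribution to power is negligible for δ > 0.)
δ = d·√n ⇒ d = δ/√n = 3.649/√347 = 0.1959.

d ≈ 0.196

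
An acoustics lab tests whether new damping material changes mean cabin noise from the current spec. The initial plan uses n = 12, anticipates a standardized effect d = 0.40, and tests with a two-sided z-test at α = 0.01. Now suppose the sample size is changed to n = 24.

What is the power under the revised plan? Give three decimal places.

With n = 24: δ = d·√n = 0.40 × √24 = 1.9596. Critical value z_{0.005} = 2.576.
Revised power = Φ(δ − 2.576) + Φ(−δ − 2.576) = Φ(-0.616) + Φ(-4.535) = 0.2689 + 0.0000 = 0.2689.

Power ≈ 0.269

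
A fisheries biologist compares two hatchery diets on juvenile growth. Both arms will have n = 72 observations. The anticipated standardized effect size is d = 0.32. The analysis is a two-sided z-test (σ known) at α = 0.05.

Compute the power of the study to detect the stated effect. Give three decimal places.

Noncentrality parameter: δ = d·√(n/2) = 0.32 × √(72/2) = 1.9200
Two-sided α = 0.05 → critical value z_{0.025} = 1.960.
Power = Φ(δ − 1.960) + Φ(−δ − 1.960) = Φ(-0.040) + Φ(-3.880) = 0.4841 + 0.0001 = 0.4841.

Power ≈ 0.484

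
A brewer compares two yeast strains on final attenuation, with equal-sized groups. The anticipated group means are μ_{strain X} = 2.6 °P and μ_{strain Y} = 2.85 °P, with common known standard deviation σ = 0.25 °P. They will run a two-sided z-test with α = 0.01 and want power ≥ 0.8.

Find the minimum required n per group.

n = 24 per group

Standardized effect: d = |μ_{strain X} − μ_{strain Y}| / σ = |2.6 − 2.85| / 0.25 = 1.0000
For power 0.8 need Φ(δ − z_{0.005}) = 0.8, so δ = z_{0.005} + z_{0.20} = 2.576 + 0.842 = 3.417.
(Ignoring the negligible lower-tail rejection probability gives the usual closed-form inversion.)
δ = d·√(n/2) ⇒ n = 2(δ/d)² = 2 × (3.417 / 1.0000)² = 23.36.
Round up to the next whole unit.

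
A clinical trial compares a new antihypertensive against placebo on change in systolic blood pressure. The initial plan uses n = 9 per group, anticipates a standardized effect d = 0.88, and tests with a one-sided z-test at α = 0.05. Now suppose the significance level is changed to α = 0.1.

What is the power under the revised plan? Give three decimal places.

δ = d·√(n/2) = 0.88 × √(9/2) = 1.8668 (unchanged). New critical value: z_{0.1} = 1.282.
Revised power = Φ(δ − 1.282) = Φ(0.585) = 0.7208.

Power ≈ 0.721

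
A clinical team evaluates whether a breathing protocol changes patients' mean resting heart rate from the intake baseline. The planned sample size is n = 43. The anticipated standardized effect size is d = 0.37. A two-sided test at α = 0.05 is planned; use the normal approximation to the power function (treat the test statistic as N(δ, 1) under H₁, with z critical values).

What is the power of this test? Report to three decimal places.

Power ≈ 0.680

Noncentrality parameter: δ = d·√n = 0.37 × √43 = 2.4263
Two-sided α = 0.05 → critical value z_{0.025} = 1.960.
Power = Φ(δ − 1.960) + Φ(−δ − 1.960) = Φ(0.466) + Φ(-4.386) = 0.6795 + 0.0000 = 0.6795.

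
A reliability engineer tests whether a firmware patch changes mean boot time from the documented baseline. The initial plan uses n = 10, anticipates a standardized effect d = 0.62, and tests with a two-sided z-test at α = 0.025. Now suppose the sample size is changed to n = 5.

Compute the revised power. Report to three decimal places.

Power ≈ 0.196

With n = 5: δ = d·√n = 0.62 × √5 = 1.3864. Critical value z_{0.0125} = 2.241.
Revised power = Φ(δ − 2.241) + Φ(−δ − 2.241) = Φ(-0.855) + Φ(-3.628) = 0.1963 + 0.0001 = 0.1964.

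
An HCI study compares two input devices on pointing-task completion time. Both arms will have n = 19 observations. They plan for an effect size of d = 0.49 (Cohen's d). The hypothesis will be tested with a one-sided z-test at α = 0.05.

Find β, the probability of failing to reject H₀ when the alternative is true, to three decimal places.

Noncentrality parameter: λ = d·√(n/2) = 0.49 × √(19/2) = 1.5103
One-sided α = 0.05 → critical value z_{0.05} = 1.645.
Power = P(Z > 1.645 − λ) = Φ(-0.135) = 0.4465.
Type II error: β = 1 − power = 1 − 0.4465 = 0.5535.

β ≈ 0.554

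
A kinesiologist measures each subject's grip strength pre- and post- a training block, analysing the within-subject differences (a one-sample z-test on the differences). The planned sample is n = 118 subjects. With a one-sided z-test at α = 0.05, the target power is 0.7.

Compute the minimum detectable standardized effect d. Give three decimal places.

d ≈ 0.200

Required noncentrality: δ = z_{0.05} + z_{0.30} = 1.645 + 0.524 = 2.169.
δ = d·√n ⇒ d = δ/√n = 2.169/√118 = 0.1997.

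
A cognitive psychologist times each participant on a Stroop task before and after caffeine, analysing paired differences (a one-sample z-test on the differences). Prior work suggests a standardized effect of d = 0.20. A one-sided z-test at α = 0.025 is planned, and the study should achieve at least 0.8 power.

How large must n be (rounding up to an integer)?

Set Φ(δ − 1.960) = 0.8; then δ − 1.960 = Φ⁻¹(0.8) = 0.842, giving δ = 2.802.
δ = d·√n ⇒ n = (δ/d)² = (2.802 / 0.20)² = 196.22.
Round up to the next whole unit.

n = 197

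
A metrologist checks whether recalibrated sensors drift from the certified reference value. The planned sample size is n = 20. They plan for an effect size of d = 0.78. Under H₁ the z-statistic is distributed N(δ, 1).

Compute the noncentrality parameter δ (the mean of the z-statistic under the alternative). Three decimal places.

δ ≈ 3.488

δ = d·√n = 0.78 × √20 = 3.4883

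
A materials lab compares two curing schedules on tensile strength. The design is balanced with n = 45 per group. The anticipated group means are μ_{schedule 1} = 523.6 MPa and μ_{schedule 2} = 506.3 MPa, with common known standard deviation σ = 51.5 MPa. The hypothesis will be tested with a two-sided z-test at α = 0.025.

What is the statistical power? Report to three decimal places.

Standardized effect: d = |μ_{schedule 1} − μ_{schedule 2}| / σ = |523.6 − 506.3| / 51.5 = 0.3359
Noncentrality parameter: δ = d·√(n/2) = 0.3359 × √(45/2) = 1.5934
Two-sided α = 0.025 → critical value z_{0.0125} = 2.241.
Power = Φ(δ − 2.241) + Φ(−δ − 2.241) = Φ(-0.648) + Φ(-3.835) = 0.2585 + 0.0001 = 0.2586.

Power ≈ 0.259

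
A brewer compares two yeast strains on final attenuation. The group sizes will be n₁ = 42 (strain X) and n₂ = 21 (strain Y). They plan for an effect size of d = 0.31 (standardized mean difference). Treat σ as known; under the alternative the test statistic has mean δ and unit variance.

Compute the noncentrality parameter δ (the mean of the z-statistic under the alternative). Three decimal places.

δ = d / √(1/n₁ + 1/n₂) = 0.31 / √(1/42 + 1/21) = 1.1599

δ ≈ 1.160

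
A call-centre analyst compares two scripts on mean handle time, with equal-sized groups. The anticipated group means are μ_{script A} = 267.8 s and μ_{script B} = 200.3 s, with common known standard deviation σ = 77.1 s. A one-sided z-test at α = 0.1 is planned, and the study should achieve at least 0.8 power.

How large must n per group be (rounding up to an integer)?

Standardized effect: d = |μ_{script A} − μ_{script B}| / σ = |267.8 − 200.3| / 77.1 = 0.8755
Set Φ(δ − 1.282) = 0.8; then δ − 1.282 = Φ⁻¹(0.8) = 0.842, giving δ = 2.123.
δ = d·√(n/2) ⇒ n = 2(δ/d)² = 2 × (2.123 / 0.8755)² = 11.76.
Round up to the next whole unit.

n = 12 per group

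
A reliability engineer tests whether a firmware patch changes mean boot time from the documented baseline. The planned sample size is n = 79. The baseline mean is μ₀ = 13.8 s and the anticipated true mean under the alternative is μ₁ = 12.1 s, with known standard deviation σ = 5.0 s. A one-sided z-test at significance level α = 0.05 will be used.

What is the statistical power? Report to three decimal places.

Power ≈ 0.916

Standardized effect: d = |μ₁ − μ₀| / σ = |12.1 − 13.8| / 5.0 = 0.3400
Noncentrality parameter: δ = d·√n = 0.3400 × √79 = 3.0220
Critical value for a one-sided test at α = 0.05: z_α = 1.645.
Power = Φ(δ − 1.645) = Φ(1.377) = 0.9158.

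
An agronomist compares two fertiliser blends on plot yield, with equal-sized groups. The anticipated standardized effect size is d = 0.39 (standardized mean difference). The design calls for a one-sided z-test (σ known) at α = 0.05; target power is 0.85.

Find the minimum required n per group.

n = 95 per group

For power 0.85 need Φ(δ − z_{0.05}) = 0.85, so δ = z_{0.05} + z_{0.15} = 1.645 + 1.036 = 2.681.
δ = d·√(n/2) ⇒ n = 2(δ/d)² = 2 × (2.681 / 0.39)² = 94.53.
Round up to the next whole unit.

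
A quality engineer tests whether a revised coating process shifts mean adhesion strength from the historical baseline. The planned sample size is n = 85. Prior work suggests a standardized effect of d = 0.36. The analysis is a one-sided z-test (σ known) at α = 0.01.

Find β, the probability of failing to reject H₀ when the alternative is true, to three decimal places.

β ≈ 0.160

Noncentrality parameter: δ = d·√n = 0.36 × √85 = 3.3190
Critical value for a one-sided test at α = 0.01: z_α = 2.326.
Power = P(Z > 2.326 − δ) = Φ(0.993) = 0.8396.
Type II error: β = 1 − power = 1 − 0.8396 = 0.1604.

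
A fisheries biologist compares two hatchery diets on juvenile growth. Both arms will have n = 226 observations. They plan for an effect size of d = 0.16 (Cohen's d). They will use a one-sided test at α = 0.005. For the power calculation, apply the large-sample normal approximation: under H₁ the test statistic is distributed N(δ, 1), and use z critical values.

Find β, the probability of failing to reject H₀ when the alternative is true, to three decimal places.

β ≈ 0.809

Noncentrality parameter: λ = d·√(n/2) = 0.16 × √(226/2) = 1.7008
Critical value for a one-sided test at α = 0.005: z_α = 2.576.
Power = Φ(λ − 2.576) = Φ(-0.875) = 0.1908.
Type II error: β = 1 − power = 1 − 0.1908 = 0.8092.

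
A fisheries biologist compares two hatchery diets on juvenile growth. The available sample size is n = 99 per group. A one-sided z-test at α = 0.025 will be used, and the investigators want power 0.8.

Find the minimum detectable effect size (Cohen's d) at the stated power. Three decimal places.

d ≈ 0.398

Need Φ(δ − 1.960) = 0.8, so δ = 1.960 + 0.842 = 2.802.
δ = d·√(n/2) ⇒ d = δ/√(n/2) = 2.802/√(99/2) = 0.3982.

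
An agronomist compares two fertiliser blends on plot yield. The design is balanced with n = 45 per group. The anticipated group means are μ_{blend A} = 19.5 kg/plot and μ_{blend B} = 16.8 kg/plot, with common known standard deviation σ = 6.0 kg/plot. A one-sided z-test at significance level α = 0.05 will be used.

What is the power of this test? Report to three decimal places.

Power ≈ 0.688

Standardized effect: d = |μ_{blend A} − μ_{blend B}| / σ = |19.5 − 16.8| / 6.0 = 0.4500
Noncentrality parameter: δ = d·√(n/2) = 0.4500 × √(45/2) = 2.1345
One-sided α = 0.05 → critical value z_{0.05} = 1.645.
Power = Φ(δ − 1.645) = Φ(0.490) = 0.6878.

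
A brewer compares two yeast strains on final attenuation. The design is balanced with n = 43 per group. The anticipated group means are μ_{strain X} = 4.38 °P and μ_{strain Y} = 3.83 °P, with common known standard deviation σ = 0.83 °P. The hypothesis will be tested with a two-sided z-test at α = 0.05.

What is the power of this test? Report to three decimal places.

Power ≈ 0.867

Standardized effect: d = |μ_{strain X} − μ_{strain Y}| / σ = |4.38 − 3.83| / 0.83 = 0.6627
Noncentrality parameter: δ = d·√(n/2) = 0.6627 × √(43/2) = 3.0726
Critical value for a two-sided test at α = 0.05: z_{α/2} = 1.960.
Power = Φ(δ − 1.960) + Φ(−δ − 1.960) = Φ(1.113) + Φ(-5.033) = 0.8671 + 0.0000 = 0.8671.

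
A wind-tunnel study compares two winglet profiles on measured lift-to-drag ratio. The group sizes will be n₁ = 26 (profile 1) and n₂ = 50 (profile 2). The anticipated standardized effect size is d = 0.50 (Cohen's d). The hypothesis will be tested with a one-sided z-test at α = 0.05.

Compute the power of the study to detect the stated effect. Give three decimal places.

Noncentrality parameter: δ = d / √(1/n₁ + 1/n₂) = 0.50 / √(1/26 + 1/50) = 2.0679
Critical value for a one-sided test at α = 0.05: z_α = 1.645.
Power = P(Z > 1.645 − δ) = Φ(0.423) = 0.6639.

Power ≈ 0.664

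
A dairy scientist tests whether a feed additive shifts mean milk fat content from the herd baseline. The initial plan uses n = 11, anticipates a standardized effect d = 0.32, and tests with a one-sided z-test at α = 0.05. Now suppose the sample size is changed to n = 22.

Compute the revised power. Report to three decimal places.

With n = 22: δ = d·√n = 0.32 × √22 = 1.5009. Critical value z_{0.05} = 1.645.
Revised power = Φ(δ − 1.645) = Φ(-0.144) = 0.4428.

Power ≈ 0.443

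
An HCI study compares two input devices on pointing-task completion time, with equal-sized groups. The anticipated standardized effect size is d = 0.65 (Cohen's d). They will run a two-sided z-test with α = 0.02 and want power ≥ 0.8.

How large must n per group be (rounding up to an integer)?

For power 0.8 need Φ(δ − z_{0.01}) = 0.8, so δ = z_{0.01} + z_{0.20} = 2.326 + 0.842 = 3.168.
(The Φ(−δ − z_{α/2}) term is vanishingly small for δ > 0 and is dropped in the standard sample-size formula.)
δ = d·√(n/2) ⇒ n = 2(δ/d)² = 2 × (3.168 / 0.65)² = 47.51.
Rounding up, n = 48 per group.

n = 48 per group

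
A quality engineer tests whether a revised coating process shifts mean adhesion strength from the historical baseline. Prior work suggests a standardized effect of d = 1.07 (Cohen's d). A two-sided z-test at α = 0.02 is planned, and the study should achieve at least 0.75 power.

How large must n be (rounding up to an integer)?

n = 8

Set Φ(δ − 2.326) = 0.75; then δ − 2.326 = Φ⁻¹(0.75) = 0.674, giving δ = 3.001.
(For δ > 0 the lower-tail rejection region contributes negligibly to power, so the one-term inversion is standard.)
δ = d·√n ⇒ n = (δ/d)² = (3.001 / 1.07)² = 7.87.
Rounding up, n = 8.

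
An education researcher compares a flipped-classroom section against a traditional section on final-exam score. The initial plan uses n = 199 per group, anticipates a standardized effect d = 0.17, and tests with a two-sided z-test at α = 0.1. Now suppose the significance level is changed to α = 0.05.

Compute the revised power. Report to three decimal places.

Power ≈ 0.396

δ = d·√(n/2) = 0.17 × √(199/2) = 1.6957 (unchanged). New critical value: z_{0.025} = 1.960.
Revised power = Φ(δ − 1.960) + Φ(−δ − 1.960) = Φ(-0.264) + Φ(-3.656) = 0.3958 + 0.0001 = 0.3959.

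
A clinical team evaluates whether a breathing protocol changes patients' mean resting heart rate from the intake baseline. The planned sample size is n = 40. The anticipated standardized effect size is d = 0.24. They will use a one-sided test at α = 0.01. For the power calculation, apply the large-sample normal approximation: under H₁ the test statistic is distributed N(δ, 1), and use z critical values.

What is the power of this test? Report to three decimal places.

Noncentrality parameter: δ = d·√n = 0.24 × √40 = 1.5179
One-sided α = 0.01 → critical value z_{0.01} = 2.326.
Power = Φ(δ − 2.326) = Φ(-0.808) = 0.2094.

Power ≈ 0.209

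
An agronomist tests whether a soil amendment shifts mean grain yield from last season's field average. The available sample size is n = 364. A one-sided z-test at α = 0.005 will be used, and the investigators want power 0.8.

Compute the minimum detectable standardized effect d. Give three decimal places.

Required noncentrality: δ = z_{0.005} + z_{0.20} = 2.576 + 0.842 = 3.417.
δ = d·√n ⇒ d = δ/√n = 3.417/√364 = 0.1791.

d ≈ 0.179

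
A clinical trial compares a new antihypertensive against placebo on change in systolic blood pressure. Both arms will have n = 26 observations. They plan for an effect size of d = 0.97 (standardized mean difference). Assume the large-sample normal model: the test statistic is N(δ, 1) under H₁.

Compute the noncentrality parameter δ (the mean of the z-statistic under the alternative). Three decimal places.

δ ≈ 3.497

The noncentrality parameter scales effect size by the design's sample-size factor: δ = d·√(n/2) = 0.97 × √(26/2) = 3.4974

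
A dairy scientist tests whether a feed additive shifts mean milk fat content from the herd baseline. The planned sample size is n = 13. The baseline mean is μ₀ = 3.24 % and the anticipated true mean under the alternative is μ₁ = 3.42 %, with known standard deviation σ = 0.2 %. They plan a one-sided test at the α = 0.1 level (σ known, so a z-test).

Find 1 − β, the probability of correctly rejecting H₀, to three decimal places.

Standardized effect: d = |μ₁ − μ₀| / σ = |3.42 − 3.24| / 0.2 = 0.9000
Noncentrality parameter: λ = d·√n = 0.9000 × √13 = 3.2450
Critical value for a one-sided test at α = 0.1: z_α = 1.282.
Power = P(Z > 1.282 − λ) = Φ(1.963) = 0.9752.

Power ≈ 0.975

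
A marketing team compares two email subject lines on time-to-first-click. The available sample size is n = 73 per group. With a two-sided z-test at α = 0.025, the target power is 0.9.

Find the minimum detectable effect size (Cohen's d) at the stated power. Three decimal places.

Required noncentrality: δ = z_{0.0125} + z_{0.10} = 2.241 + 1.282 = 3.523.
(The second rejection-region term Φ(−δ − z_{α/2}) is negligible and dropped.)
δ = d·√(n/2) ⇒ d = δ/√(n/2) = 3.523/√(73/2) = 0.5831.

d ≈ 0.583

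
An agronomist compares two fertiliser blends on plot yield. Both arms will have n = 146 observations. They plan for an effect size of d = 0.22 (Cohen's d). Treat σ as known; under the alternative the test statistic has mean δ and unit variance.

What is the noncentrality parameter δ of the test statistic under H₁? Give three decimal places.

δ ≈ 1.880

The noncentrality parameter scales effect size by the design's sample-size factor: δ = d·√(n/2) = 0.22 × √(146/2) = 1.8797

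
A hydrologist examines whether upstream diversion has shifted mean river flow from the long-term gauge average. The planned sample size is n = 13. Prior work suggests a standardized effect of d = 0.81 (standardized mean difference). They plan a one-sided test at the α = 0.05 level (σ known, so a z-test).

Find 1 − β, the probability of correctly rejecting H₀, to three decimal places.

Power ≈ 0.899

Noncentrality parameter: δ = d·√n = 0.81 × √13 = 2.9205
One-sided α = 0.05 → critical value z_{0.05} = 1.645.
Power = Φ(δ − 1.645) = Φ(1.276) = 0.8990.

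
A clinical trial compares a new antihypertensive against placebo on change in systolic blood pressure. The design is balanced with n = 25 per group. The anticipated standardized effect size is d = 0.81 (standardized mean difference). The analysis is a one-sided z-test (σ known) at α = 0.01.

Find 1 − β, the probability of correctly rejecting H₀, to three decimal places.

Power ≈ 0.705

Noncentrality parameter: δ = d·√(n/2) = 0.81 × √(25/2) = 2.8638
One-sided α = 0.01 → critical value z_{0.01} = 2.326.
Power = P(Z > 2.326 − δ) = Φ(0.537) = 0.7045.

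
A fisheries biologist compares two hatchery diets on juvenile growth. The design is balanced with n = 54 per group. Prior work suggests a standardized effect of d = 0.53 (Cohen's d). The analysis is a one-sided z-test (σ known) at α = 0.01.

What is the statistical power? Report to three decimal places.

Noncentrality parameter: δ = d·√(n/2) = 0.53 × √(54/2) = 2.7540
One-sided α = 0.01 → critical value z_{0.01} = 2.326.
Power = P(Z > 2.326 − δ) = Φ(0.428) = 0.6655.

Power ≈ 0.666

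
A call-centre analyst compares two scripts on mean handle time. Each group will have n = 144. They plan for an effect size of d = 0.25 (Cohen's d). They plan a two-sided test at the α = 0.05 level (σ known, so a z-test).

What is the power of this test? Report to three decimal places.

Power ≈ 0.564

Noncentrality parameter: δ = d·√(n/2) = 0.25 × √(144/2) = 2.1213
Critical value for a two-sided test at α = 0.05: z_{α/2} = 1.960.
Power = Φ(δ − 1.960) + Φ(−δ − 1.960) = Φ(0.161) + Φ(-4.081) = 0.5641 + 0.0000 = 0.5641.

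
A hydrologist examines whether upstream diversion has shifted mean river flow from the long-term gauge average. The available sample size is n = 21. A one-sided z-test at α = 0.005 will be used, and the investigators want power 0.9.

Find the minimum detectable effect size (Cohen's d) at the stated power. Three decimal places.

Need Φ(δ − 2.576) = 0.9, so δ = 2.576 + 1.282 = 3.857.
δ = d·√n ⇒ d = δ/√n = 3.857/√21 = 0.8417.

d ≈ 0.842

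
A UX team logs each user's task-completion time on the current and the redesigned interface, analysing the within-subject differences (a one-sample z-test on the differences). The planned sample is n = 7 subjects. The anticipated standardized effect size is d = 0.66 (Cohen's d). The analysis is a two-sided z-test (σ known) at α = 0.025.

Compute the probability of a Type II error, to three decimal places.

Noncentrality parameter: δ = d·√n = 0.66 × √7 = 1.7462
Two-sided α = 0.025 → critical value z_{0.0125} = 2.241.
Power = Φ(δ − 2.241) + Φ(−δ − 2.241) = Φ(-0.495) + Φ(-3.988) = 0.3102 + 0.0000 = 0.3103.
Type II error: β = 1 − power = 1 − 0.3103 = 0.6897.

β ≈ 0.690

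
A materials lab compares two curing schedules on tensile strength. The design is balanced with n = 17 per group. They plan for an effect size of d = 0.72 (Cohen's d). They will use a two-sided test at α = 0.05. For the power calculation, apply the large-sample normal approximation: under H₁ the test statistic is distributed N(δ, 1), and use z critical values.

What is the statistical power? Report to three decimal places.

Noncentrality parameter: δ = d·√(n/2) = 0.72 × √(17/2) = 2.0991
Two-sided α = 0.05 → critical value z_{0.025} = 1.960.
Power = Φ(δ − 1.960) + Φ(−δ − 1.960) = Φ(0.139) + Φ(-4.059) = 0.5553 + 0.0000 = 0.5554.

Power ≈ 0.555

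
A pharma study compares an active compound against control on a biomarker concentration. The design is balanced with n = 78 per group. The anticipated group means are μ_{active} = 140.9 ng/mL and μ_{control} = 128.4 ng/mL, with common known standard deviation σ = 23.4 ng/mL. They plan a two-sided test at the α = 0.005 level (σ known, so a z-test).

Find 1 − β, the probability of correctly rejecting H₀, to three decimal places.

Power ≈ 0.702

Standardized effect: d = |μ_{active} − μ_{control}| / σ = |140.9 − 128.4| / 23.4 = 0.5342
Noncentrality parameter: δ = d·√(n/2) = 0.5342 × √(78/2) = 3.3360
Critical value for a two-sided test at α = 0.005: z_{α/2} = 2.807.
Power = Φ(δ − 2.807) + Φ(−δ − 2.807) = Φ(0.529) + Φ(-6.143) = 0.7016 + 0.0000 = 0.7016.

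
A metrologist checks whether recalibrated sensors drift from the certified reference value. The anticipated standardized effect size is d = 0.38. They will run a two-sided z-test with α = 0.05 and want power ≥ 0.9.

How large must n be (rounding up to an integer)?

n = 73

Set Φ(δ − 1.960) = 0.9; then δ − 1.960 = Φ⁻¹(0.9) = 1.282, giving δ = 3.242.
(The Φ(−δ − z_{α/2}) term is vanishingly small for δ > 0 and is dropped in the standard sample-size formula.)
δ = d·√n ⇒ n = (δ/d)² = (3.242 / 0.38)² = 72.77.
Round up to the next whole unit.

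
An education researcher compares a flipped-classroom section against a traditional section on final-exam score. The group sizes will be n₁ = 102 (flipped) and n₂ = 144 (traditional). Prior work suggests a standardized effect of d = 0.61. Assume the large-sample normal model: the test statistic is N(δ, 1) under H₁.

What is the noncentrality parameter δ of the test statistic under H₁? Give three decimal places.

δ ≈ 4.714

The noncentrality parameter scales effect size by the design's sample-size factor: δ = d / √(1/n₁ + 1/n₂) = 0.61 / √(1/102 + 1/144) = 4.7135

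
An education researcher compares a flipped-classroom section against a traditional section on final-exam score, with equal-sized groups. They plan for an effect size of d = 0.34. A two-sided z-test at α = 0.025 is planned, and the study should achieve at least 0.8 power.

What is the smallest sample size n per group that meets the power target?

n = 165 per group

Set Φ(δ − 2.241) = 0.8; then δ − 2.241 = Φ⁻¹(0.8) = 0.842, giving δ = 3.083.
(For δ > 0 the lower-tail rejection region contributes negligibly to power, so the one-term inversion is standard.)
δ = d·√(n/2) ⇒ n = 2(δ/d)² = 2 × (3.083 / 0.34)² = 164.45.
Round up to the next whole unit.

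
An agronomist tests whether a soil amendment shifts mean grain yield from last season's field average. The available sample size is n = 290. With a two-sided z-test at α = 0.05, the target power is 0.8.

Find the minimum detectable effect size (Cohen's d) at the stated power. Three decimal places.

d ≈ 0.165

Need Φ(δ − 1.960) = 0.8, so δ = 1.960 + 0.842 = 2.802.
(The second rejection-region term Φ(−δ − z_{α/2}) is negligible and dropped.)
δ = d·√n ⇒ d = δ/√n = 2.802/√290 = 0.1645.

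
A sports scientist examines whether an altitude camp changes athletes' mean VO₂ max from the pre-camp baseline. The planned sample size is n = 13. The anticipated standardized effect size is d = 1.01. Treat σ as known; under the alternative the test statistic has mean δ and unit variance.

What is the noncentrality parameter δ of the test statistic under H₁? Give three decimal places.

δ = d·√n = 1.01 × √13 = 3.6416

δ ≈ 3.642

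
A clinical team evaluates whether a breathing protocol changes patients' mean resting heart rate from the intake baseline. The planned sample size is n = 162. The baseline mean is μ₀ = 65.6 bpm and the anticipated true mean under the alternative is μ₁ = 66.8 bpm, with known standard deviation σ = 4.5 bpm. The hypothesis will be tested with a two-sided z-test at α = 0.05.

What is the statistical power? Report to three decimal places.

Power ≈ 0.924

Standardized effect: d = |μ₁ − μ₀| / σ = |66.8 − 65.6| / 4.5 = 0.2667
Noncentrality parameter: δ = d·√n = 0.2667 × √162 = 3.3941
Critical value for a two-sided test at α = 0.05: z_{α/2} = 1.960.
Power = Φ(δ − 1.960) + Φ(−δ − 1.960) = Φ(1.434) + Φ(-5.354) = 0.9242 + 0.0000 = 0.9242.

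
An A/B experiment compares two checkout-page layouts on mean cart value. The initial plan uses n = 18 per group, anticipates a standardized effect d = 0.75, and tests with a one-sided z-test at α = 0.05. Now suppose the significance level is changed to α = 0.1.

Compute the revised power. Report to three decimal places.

Power ≈ 0.834

δ = d·√(n/2) = 0.75 × √(18/2) = 2.2500 (unchanged). New critical value: z_{0.1} = 1.282.
Revised power = Φ(δ − 1.282) = Φ(0.968) = 0.8336.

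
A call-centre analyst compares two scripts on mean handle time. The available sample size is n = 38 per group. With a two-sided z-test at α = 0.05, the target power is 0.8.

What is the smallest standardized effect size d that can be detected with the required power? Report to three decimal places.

Need Φ(δ − 1.960) = 0.8, so δ = 1.960 + 0.842 = 2.802.
(The second rejection-region term Φ(−δ − z_{α/2}) is negligible and dropped.)
δ = d·√(n/2) ⇒ d = δ/√(n/2) = 2.802/√(38/2) = 0.6427.

d ≈ 0.643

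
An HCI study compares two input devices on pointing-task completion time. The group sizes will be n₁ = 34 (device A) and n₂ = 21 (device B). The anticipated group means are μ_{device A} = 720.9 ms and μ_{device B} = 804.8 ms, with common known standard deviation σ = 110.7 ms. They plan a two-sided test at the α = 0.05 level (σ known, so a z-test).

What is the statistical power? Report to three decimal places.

Power ≈ 0.780

Standardized effect: d = |μ_{device A} − μ_{device B}| / σ = |720.9 − 804.8| / 110.7 = 0.7579
Noncentrality parameter: δ = d / √(1/n₁ + 1/n₂) = 0.7579 / √(1/34 + 1/21) = 2.7308
Critical value for a two-sided test at α = 0.05: z_{α/2} = 1.960.
Power = Φ(δ − 1.960) + Φ(−δ − 1.960) = Φ(0.771) + Φ(-4.691) = 0.7796 + 0.0000 = 0.7796.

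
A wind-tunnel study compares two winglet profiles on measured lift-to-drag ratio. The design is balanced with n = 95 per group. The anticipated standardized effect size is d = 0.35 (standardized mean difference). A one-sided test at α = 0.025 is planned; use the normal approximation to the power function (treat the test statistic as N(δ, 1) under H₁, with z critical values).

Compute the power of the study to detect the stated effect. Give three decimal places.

Noncentrality parameter: δ = d·√(n/2) = 0.35 × √(95/2) = 2.4122
Critical value for a one-sided test at α = 0.025: z_α = 1.960.
Power = Φ(δ − 1.960) = Φ(0.452) = 0.6745.

Power ≈ 0.674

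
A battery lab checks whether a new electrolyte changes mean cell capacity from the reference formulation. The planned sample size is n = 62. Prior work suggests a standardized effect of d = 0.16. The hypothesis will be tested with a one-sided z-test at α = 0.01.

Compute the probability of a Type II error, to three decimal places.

β ≈ 0.857

Noncentrality parameter: δ = d·√n = 0.16 × √62 = 1.2598
One-sided α = 0.01 → critical value z_{0.01} = 2.326.
Power = Φ(δ − 2.326) = Φ(-1.067) = 0.1431.
Type II error: β = 1 − power = 1 − 0.1431 = 0.8569.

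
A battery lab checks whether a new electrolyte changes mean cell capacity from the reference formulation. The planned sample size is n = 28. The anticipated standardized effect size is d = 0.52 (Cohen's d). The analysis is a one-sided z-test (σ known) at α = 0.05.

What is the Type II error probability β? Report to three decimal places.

β ≈ 0.134

Noncentrality parameter: δ = d·√n = 0.52 × √28 = 2.7516
One-sided α = 0.05 → critical value z_{0.05} = 1.645.
Power = Φ(δ − 1.645) = Φ(1.107) = 0.8658.
Type II error: β = 1 − power = 1 − 0.8658 = 0.1342.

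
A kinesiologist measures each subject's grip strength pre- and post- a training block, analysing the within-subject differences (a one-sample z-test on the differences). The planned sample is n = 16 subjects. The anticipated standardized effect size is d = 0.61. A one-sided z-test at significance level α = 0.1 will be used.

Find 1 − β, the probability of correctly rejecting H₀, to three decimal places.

Noncentrality parameter: δ = d·√n = 0.61 × √16 = 2.4400
Critical value for a one-sided test at α = 0.1: z_α = 1.282.
Power = P(Z > 1.282 − δ) = Φ(1.158) = 0.8767.

Power ≈ 0.877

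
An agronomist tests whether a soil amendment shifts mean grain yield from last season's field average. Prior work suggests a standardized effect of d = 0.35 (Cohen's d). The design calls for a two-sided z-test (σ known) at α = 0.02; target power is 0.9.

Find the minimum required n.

n = 107

For power 0.9 need Φ(δ − z_{0.01}) = 0.9, so δ = z_{0.01} + z_{0.10} = 2.326 + 1.282 = 3.608.
(For δ > 0 the lower-tail rejection region contributes negligibly to power, so the one-term inversion is standard.)
δ = d·√n ⇒ n = (δ/d)² = (3.608 / 0.35)² = 106.26.
Rounding up, n = 107.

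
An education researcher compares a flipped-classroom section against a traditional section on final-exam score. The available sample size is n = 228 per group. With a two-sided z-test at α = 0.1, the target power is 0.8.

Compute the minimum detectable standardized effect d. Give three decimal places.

d ≈ 0.233

Need Φ(δ − 1.645) = 0.8, so δ = 1.645 + 0.842 = 2.486.
(Lower-tail contribution to power is negligible for δ > 0.)
δ = d·√(n/2) ⇒ d = δ/√(n/2) = 2.486/√(228/2) = 0.2329.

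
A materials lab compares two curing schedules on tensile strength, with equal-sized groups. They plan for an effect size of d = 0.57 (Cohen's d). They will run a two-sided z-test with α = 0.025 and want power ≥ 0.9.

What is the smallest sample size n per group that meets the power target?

n = 77 per group

Set Φ(δ − 2.241) = 0.9; then δ − 2.241 = Φ⁻¹(0.9) = 1.282, giving δ = 3.523.
(The Φ(−δ − z_{α/2}) term is vanishingly small for δ > 0 and is dropped in the standard sample-size formula.)
δ = d·√(n/2) ⇒ n = 2(δ/d)² = 2 × (3.523 / 0.57)² = 76.40.
Rounding up, n = 77 per group.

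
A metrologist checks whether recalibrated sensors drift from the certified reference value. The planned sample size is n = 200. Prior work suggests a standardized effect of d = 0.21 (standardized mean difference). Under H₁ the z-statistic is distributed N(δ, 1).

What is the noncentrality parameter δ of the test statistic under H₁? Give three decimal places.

The noncentrality parameter scales effect size by the design's sample-size factor: δ = d·√n = 0.21 × √200 = 2.9698

δ ≈ 2.970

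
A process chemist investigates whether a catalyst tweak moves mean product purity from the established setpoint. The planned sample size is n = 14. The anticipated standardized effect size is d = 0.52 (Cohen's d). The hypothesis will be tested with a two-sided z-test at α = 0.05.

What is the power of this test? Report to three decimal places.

Power ≈ 0.494

Noncentrality parameter: δ = d·√n = 0.52 × √14 = 1.9457
Critical value for a two-sided test at α = 0.05: z_{α/2} = 1.960.
Power = Φ(δ − 1.960) + Φ(−δ − 1.960) = Φ(-0.014) + Φ(-3.906) = 0.4943 + 0.0000 = 0.4943.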